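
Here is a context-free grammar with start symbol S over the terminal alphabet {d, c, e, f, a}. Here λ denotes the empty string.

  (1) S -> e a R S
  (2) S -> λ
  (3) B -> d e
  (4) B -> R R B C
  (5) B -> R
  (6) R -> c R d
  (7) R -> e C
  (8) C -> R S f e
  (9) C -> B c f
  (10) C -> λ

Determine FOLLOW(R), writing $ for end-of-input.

FIRST(S): from S->e a R S we get {e}; from S->λ we get {λ}. So FIRST(S) = {λ, e}.
FIRST(R): from R->c R d we get {c}; from R->e C we get {e}. So FIRST(R) = {c, e}.
FIRST(B): from B->d e we get {d}; from B->R R B C we get {c, e}; from B->R we get {c, e}. So FIRST(B) = {c, d, e}.
FIRST(C): from C->R S f e we get {c, e}; from C->B c f we get {c, d, e}; from C->λ we get {λ}. So FIRST(C) = {λ, c, d, e}.
FOLLOW(S) includes $ since S is the start symbol.
FOLLOW(S): in S->e a R S, the suffix after S is empty (adds nothing new); in C->R S f e, S is followed by f e with FIRST {f}. Thus FOLLOW(S) = {$, f}.
FOLLOW(B): in B->R R B C, B is followed by C with FIRST {λ, c, d, e}; in B->R R B C, the suffix after B is nullable (adds nothing new); in C->B c f, B is followed by c f with FIRST {c}. Thus FOLLOW(B) = {c, d, e}.
FOLLOW(R): in S->e a R S, R is followed by S with FIRST {λ, e}; in S->e a R S, the suffix after R is nullable, so FOLLOW(R) ⊇ FOLLOW(S) = {$, f}; in B->R R B C (occurrence 1), R is followed by R B C with FIRST {c, e}; in B->R R B C (occurrence 2), R is followed by B C with FIRST {c, d, e}; in B->R, the suffix after R is empty, so FOLLOW(R) ⊇ FOLLOW(B) = {c, d, e}; in R->c R d, R is followed by d with FIRST {d}; in C->R S f e, R is followed by S f e with FIRST {e, f}. Thus FOLLOW(R) = {$, c, d, e, f}.
FOLLOW(C): in B->R R B C, the suffix after C is empty, so FOLLOW(C) ⊇ FOLLOW(B) = {c, d, e}; in R->e C, the suffix after C is empty, so FOLLOW(C) ⊇ FOLLOW(R) = {$, c, d, e, f}. Thus FOLLOW(C) = {$, c, d, e, f}.

{$, c, d, e, f}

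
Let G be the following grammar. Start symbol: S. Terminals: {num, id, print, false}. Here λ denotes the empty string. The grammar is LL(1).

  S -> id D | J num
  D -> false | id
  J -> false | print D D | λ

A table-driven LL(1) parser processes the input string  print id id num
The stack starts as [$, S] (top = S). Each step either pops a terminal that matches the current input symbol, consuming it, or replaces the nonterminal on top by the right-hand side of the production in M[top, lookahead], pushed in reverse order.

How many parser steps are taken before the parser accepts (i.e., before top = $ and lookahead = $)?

8

step 1: stack=$ S  input=print id id num $  — expand S -> J num
step 2: stack=$ num J  input=print id id num $  — expand J -> print D D
step 3: stack=$ num D D print  input=print id id num $  — match print
step 4: stack=$ num D D  input=id id num $  — expand D -> id
step 5: stack=$ num D id  input=id id num $  — match id
step 6: stack=$ num D  input=id num $  — expand D -> id
step 7: stack=$ num id  input=id num $  — match id
step 8: stack=$ num  input=num $  — match num
Accept reached after 8 steps.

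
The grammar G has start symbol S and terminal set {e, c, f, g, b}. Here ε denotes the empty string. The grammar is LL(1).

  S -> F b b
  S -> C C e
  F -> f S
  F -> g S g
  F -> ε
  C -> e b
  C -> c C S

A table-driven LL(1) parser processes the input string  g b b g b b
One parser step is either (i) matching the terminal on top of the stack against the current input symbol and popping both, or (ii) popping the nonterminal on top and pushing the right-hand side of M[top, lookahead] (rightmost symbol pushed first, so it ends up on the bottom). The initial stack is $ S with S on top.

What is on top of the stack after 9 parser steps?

step 1: stack=$ S  input=g b b g b b $  — expand S -> F b b
step 2: stack=$ b b F  input=g b b g b b $  — expand F -> g S g
step 3: stack=$ b b g S g  input=g b b g b b $  — match g
step 4: stack=$ b b g S  input=b b g b b $  — expand S -> F b b
step 5: stack=$ b b g b b F  input=b b g b b $  — expand F -> ε
step 6: stack=$ b b g b b  input=b b g b b $  — match b
step 7: stack=$ b b g b  input=b g b b $  — match b
step 8: stack=$ b b g  input=g b b $  — match g
step 9: stack=$ b b  input=b b $  — match b
Stack after step 9: $ b (top = b).

b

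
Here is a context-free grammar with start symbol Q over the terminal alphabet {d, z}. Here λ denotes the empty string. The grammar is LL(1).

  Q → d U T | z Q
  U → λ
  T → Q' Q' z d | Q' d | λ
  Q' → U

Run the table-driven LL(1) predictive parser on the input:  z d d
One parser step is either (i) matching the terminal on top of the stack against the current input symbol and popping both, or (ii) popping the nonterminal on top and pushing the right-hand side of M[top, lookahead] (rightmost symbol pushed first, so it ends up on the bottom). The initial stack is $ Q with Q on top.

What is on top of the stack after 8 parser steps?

step 1: stack=$ Q  input=z d d $  — expand Q → z Q
step 2: stack=$ Q z  input=z d d $  — match z
step 3: stack=$ Q  input=d d $  — expand Q → d U T
step 4: stack=$ T U d  input=d d $  — match d
step 5: stack=$ T U  input=d $  — expand U → λ
step 6: stack=$ T  input=d $  — expand T → Q' d
step 7: stack=$ d Q'  input=d $  — expand Q' → U
step 8: stack=$ d U  input=d $  — expand U → λ
Stack after step 8: $ d (top = d).

d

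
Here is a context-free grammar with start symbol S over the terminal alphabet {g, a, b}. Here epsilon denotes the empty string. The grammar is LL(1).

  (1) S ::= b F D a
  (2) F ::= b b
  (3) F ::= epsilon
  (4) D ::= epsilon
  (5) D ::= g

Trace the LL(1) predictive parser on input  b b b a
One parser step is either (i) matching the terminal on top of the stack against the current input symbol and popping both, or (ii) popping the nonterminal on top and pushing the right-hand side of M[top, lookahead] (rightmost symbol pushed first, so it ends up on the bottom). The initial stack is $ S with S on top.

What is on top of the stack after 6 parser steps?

a

     Stack      Input      Action
  1  $ S        b b b a $  expand S ::= b F D a
  2  $ a D F b  b b b a $  match b
  3  $ a D F    b b a $    expand F ::= b b
  4  $ a D b b  b b a $    match b
  5  $ a D b    b a $      match b
  6  $ a D      a $        expand D ::= epsilon
Stack after step 6: $ a (top = a).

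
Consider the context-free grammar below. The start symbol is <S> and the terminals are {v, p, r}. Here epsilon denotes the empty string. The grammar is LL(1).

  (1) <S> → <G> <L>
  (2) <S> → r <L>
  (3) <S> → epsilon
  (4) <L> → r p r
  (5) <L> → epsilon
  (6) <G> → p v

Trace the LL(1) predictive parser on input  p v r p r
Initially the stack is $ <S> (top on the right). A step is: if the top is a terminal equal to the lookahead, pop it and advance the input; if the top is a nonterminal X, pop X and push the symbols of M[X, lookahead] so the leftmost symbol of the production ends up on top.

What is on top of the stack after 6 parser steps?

step 1: stack=$ <S>  input=p v r p r $  — expand <S> → <G> <L>
step 2: stack=$ <L> <G>  input=p v r p r $  — expand <G> → p v
step 3: stack=$ <L> v p  input=p v r p r $  — match p
step 4: stack=$ <L> v  input=v r p r $  — match v
step 5: stack=$ <L>  input=r p r $  — expand <L> → r p r
step 6: stack=$ r p r  input=r p r $  — match r
Stack after step 6: $ r p (top = p).

p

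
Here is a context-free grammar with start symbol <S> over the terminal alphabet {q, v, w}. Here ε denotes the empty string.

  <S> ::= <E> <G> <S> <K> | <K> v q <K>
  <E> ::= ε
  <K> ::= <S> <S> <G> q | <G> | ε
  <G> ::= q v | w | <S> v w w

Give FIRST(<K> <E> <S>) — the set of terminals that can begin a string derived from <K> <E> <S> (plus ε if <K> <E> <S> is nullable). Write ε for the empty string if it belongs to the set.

{q, v, w}

FIRST(<E>): from <E>::=ε we get {ε}. So FIRST(<E>) = {ε}.
FIRST(<S>): from <S>::=<E> <G> <S> <K> we get {q, v, w}; from <S>::=<K> v q <K> we get {q, v, w}. So FIRST(<S>) = {q, v, w}.
FIRST(<G>): from <G>::=q v we get {q}; from <G>::=w we get {w}; from <G>::=<S> v w w we get {q, v, w}. So FIRST(<G>) = {q, v, w}.
FIRST(<K>): from <K>::=<S> <S> <G> q we get {q, v, w}; from <K>::=<G> we get {q, v, w}; from <K>::=ε we get {ε}. So FIRST(<K>) = {ε, q, v, w}.
FIRST(<K> <E> <S>): take FIRST of each symbol in turn, carrying on past any symbol whose FIRST contains ε; result {q, v, w}.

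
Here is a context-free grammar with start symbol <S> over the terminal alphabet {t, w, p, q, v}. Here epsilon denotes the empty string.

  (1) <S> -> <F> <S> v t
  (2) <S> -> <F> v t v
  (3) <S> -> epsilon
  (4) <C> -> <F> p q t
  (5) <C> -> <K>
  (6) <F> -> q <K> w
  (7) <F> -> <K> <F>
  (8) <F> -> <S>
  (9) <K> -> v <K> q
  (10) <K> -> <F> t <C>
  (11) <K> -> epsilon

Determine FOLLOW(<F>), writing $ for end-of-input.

{p, q, t, v}

FIRST(<S>) = {epsilon, q, t, v}  (via <F> <S> v t, <F> v t v)
FIRST(<C>) = {epsilon, p, q, t, v}  (via <F> p q t, <K>)
FIRST(<F>) = {epsilon, q, t, v}  (via <K> <F>, <S>)
FIRST(<K>) = {epsilon, q, t, v}  (via <F> t <C>)
FOLLOW(<S>) includes $ since <S> is the start symbol.
FOLLOW(<F>): in <S>-><F> <S> v t, <F> is followed by <S> v t with FIRST {q, t, v}; in <S>-><F> v t v, <F> is followed by v t v with FIRST {v}; in <C>-><F> p q t, <F> is followed by p q t with FIRST {p}; in <F>-><K> <F>, the suffix after <F> is empty (adds nothing new); in <K>-><F> t <C>, <F> is followed by t <C> with FIRST {t}. Thus FOLLOW(<F>) = {p, q, t, v}.
FOLLOW(<S>): in <S>-><F> <S> v t, <S> is followed by v t with FIRST {v}; in <F>-><S>, the suffix after <S> is empty, so FOLLOW(<S>) ⊇ FOLLOW(<F>) = {p, q, t, v}. Thus FOLLOW(<S>) = {$, p, q, t, v}.
FOLLOW(<C>): in <K>-><F> t <C>, the suffix after <C> is empty, so FOLLOW(<C>) ⊇ FOLLOW(<K>) = {p, q, t, v, w}. Thus FOLLOW(<C>) = {p, q, t, v, w}.
FOLLOW(<K>): in <C>-><K>, the suffix after <K> is empty, so FOLLOW(<K>) ⊇ FOLLOW(<C>) = {p, q, t, v, w}; in <F>->q <K> w, <K> is followed by w with FIRST {w}; in <F>-><K> <F>, <K> is followed by <F> with FIRST {epsilon, q, t, v}; in <F>-><K> <F>, the suffix after <K> is nullable, so FOLLOW(<K>) ⊇ FOLLOW(<F>) = {p, q, t, v}; in <K>->v <K> q, <K> is followed by q with FIRST {q}. Thus FOLLOW(<K>) = {p, q, t, v, w}.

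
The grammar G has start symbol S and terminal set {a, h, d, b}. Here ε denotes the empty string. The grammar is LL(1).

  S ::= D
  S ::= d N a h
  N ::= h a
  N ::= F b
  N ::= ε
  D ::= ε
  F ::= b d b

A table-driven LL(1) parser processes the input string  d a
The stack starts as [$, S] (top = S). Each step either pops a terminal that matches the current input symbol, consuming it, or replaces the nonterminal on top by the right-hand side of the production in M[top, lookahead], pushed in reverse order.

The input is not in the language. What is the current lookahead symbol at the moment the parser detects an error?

$

     Stack      Input  Action
  1  $ S        d a $  expand S ::= d N a h
  2  $ h a N d  d a $  match d
  3  $ h a N    a $    expand N ::= ε
  4  $ h a      a $    match a
  5  $ h        $      error: top is terminal h but lookahead is $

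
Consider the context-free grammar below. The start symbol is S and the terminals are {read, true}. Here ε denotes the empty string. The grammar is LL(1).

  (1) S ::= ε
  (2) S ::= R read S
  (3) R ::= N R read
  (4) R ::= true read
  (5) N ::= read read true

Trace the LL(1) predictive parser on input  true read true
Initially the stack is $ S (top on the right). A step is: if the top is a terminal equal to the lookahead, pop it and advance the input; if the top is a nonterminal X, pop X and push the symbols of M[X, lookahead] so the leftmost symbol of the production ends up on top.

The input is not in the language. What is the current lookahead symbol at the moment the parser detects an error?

     Stack               Input             Action
  1  $ S                 true read true $  expand S ::= R read S
  2  $ S read R          true read true $  expand R ::= true read
  3  $ S read read true  true read true $  match true
  4  $ S read read       read true $       match read
  5  $ S read            true $            error: top is terminal read but lookahead is true

true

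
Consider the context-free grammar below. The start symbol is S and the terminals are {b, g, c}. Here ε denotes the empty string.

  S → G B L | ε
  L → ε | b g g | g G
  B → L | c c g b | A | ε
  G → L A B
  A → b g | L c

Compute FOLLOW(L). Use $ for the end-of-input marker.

{$, b, c, g}

FIRST(L) = {ε, b, g}
FIRST(A) = {b, c, g}  (via L c)
FIRST(B) = {ε, b, c, g}  (via L, A)
FIRST(G) = {b, c, g}  (via L A B)
FIRST(S) = {ε, b, c, g}  (via G B L)
FOLLOW(S) includes $ since S is the start symbol.
FOLLOW(S): S appears on no right-hand side. Thus FOLLOW(S) = {$}.
FOLLOW(L): in S→G B L, the suffix after L is empty, so FOLLOW(L) ⊇ FOLLOW(S) = {$}; in B→L, the suffix after L is empty, so FOLLOW(L) ⊇ FOLLOW(B) = {$, b, c, g}; in G→L A B, L is followed by A B with FIRST {b, c, g}; in A→L c, L is followed by c with FIRST {c}. Thus FOLLOW(L) = {$, b, c, g}.
FOLLOW(G): in S→G B L, G is followed by B L with FIRST {ε, b, c, g}; in S→G B L, the suffix after G is nullable, so FOLLOW(G) ⊇ FOLLOW(S) = {$}; in L→g G, the suffix after G is empty, so FOLLOW(G) ⊇ FOLLOW(L) = {$, b, c, g}. Thus FOLLOW(G) = {$, b, c, g}.
FOLLOW(B): in S→G B L, B is followed by L with FIRST {ε, b, g}; in S→G B L, the suffix after B is nullable, so FOLLOW(B) ⊇ FOLLOW(S) = {$}; in G→L A B, the suffix after B is empty, so FOLLOW(B) ⊇ FOLLOW(G) = {$, b, c, g}. Thus FOLLOW(B) = {$, b, c, g}.
FOLLOW(A): in B→A, the suffix after A is empty, so FOLLOW(A) ⊇ FOLLOW(B) = {$, b, c, g}; in G→L A B, A is followed by B with FIRST {ε, b, c, g}; in G→L A B, the suffix after A is nullable, so FOLLOW(A) ⊇ FOLLOW(G) = {$, b, c, g}. Thus FOLLOW(A) = {$, b, c, g}.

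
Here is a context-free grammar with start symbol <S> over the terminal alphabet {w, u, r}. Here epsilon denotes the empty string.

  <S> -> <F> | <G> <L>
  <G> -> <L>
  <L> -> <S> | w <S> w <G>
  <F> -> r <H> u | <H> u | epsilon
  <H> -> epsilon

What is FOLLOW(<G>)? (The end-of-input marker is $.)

{$, r, u, w}

FIRST(<H>) = {epsilon}
FIRST(<F>) = {epsilon, r, u}  (via <H> u)
FIRST(<S>) = {epsilon, r, u, w}  (via <F>, <G> <L>)
FIRST(<L>) = {epsilon, r, u, w}  (via <S>)
FIRST(<G>) = {epsilon, r, u, w}  (via <L>)
FOLLOW(<S>) includes $ since <S> is the start symbol.
FOLLOW(<H>): in <F>->r <H> u, <H> is followed by u with FIRST {u}; in <F>-><H> u, <H> is followed by u with FIRST {u}. Thus FOLLOW(<H>) = {u}.
FOLLOW(<S>): in <L>-><S>, the suffix after <S> is empty, so FOLLOW(<S>) ⊇ FOLLOW(<L>) = {$, r, u, w}; in <L>->w <S> w <G>, <S> is followed by w <G> with FIRST {w}. Thus FOLLOW(<S>) = {$, r, u, w}.
FOLLOW(<F>): in <S>-><F>, the suffix after <F> is empty, so FOLLOW(<F>) ⊇ FOLLOW(<S>) = {$, r, u, w}. Thus FOLLOW(<F>) = {$, r, u, w}.
FOLLOW(<G>): in <S>-><G> <L>, <G> is followed by <L> with FIRST {epsilon, r, u, w}; in <S>-><G> <L>, the suffix after <G> is nullable, so FOLLOW(<G>) ⊇ FOLLOW(<S>) = {$, r, u, w}; in <L>->w <S> w <G>, the suffix after <G> is empty, so FOLLOW(<G>) ⊇ FOLLOW(<L>) = {$, r, u, w}. Thus FOLLOW(<G>) = {$, r, u, w}.
FOLLOW(<L>): in <S>-><G> <L>, the suffix after <L> is empty, so FOLLOW(<L>) ⊇ FOLLOW(<S>) = {$, r, u, w}; in <G>-><L>, the suffix after <L> is empty, so FOLLOW(<L>) ⊇ FOLLOW(<G>) = {$, r, u, w}. Thus FOLLOW(<L>) = {$, r, u, w}.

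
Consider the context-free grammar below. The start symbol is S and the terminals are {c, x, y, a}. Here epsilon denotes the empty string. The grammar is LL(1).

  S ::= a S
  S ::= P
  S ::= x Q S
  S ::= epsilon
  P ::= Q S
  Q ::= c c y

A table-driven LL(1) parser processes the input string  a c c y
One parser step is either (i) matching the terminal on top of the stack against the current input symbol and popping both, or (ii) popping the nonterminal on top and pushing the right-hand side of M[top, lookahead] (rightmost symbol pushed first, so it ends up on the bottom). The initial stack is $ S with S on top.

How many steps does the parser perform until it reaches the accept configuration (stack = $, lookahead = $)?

9

     Stack      Input      Action
  1  $ S        a c c y $  expand S ::= a S
  2  $ S a      a c c y $  match a
  3  $ S        c c y $    expand S ::= P
  4  $ P        c c y $    expand P ::= Q S
  5  $ S Q      c c y $    expand Q ::= c c y
  6  $ S y c c  c c y $    match c
  7  $ S y c    c y $      match c
  8  $ S y      y $        match y
  9  $ S        $          expand S ::= epsilon
Accept reached after 9 steps.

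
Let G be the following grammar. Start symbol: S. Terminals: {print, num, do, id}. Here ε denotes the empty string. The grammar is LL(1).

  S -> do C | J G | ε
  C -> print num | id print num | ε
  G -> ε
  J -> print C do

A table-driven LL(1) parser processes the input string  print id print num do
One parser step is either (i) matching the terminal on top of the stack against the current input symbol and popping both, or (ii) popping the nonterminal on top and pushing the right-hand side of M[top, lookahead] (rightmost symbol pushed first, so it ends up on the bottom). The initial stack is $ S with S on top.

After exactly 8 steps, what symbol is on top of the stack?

step 1: stack=$ S  input=print id print num do $  — expand S -> J G
step 2: stack=$ G J  input=print id print num do $  — expand J -> print C do
step 3: stack=$ G do C print  input=print id print num do $  — match print
step 4: stack=$ G do C  input=id print num do $  — expand C -> id print num
step 5: stack=$ G do num print id  input=id print num do $  — match id
step 6: stack=$ G do num print  input=print num do $  — match print
step 7: stack=$ G do num  input=num do $  — match num
step 8: stack=$ G do  input=do $  — match do
Stack after step 8: $ G (top = G).

G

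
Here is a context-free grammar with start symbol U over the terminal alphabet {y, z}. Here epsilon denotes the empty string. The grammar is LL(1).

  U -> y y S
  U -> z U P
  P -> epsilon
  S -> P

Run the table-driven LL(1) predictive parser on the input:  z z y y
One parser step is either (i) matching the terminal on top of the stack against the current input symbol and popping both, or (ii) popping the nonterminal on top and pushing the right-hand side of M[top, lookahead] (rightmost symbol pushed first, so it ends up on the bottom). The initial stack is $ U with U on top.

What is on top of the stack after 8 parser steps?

P

step 1: stack=$ U  input=z z y y $  — expand U -> z U P
step 2: stack=$ P U z  input=z z y y $  — match z
step 3: stack=$ P U  input=z y y $  — expand U -> z U P
step 4: stack=$ P P U z  input=z y y $  — match z
step 5: stack=$ P P U  input=y y $  — expand U -> y y S
step 6: stack=$ P P S y y  input=y y $  — match y
step 7: stack=$ P P S y  input=y $  — match y
step 8: stack=$ P P S  input=$  — expand S -> P
Stack after step 8: $ P P P (top = P).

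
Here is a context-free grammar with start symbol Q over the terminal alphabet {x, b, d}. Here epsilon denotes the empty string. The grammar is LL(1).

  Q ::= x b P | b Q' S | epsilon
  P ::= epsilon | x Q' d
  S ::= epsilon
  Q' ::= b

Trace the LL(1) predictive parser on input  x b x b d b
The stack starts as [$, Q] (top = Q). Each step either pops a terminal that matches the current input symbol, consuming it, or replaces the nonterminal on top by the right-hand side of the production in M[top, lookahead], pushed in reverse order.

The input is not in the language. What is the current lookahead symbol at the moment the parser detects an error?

b

step 1: stack=$ Q  input=x b x b d b $  — expand Q ::= x b P
step 2: stack=$ P b x  input=x b x b d b $  — match x
step 3: stack=$ P b  input=b x b d b $  — match b
step 4: stack=$ P  input=x b d b $  — expand P ::= x Q' d
step 5: stack=$ d Q' x  input=x b d b $  — match x
step 6: stack=$ d Q'  input=b d b $  — expand Q' ::= b
step 7: stack=$ d b  input=b d b $  — match b
step 8: stack=$ d  input=d b $  — match d
step 9: stack=$  input=b $  — error: stack empty but input remains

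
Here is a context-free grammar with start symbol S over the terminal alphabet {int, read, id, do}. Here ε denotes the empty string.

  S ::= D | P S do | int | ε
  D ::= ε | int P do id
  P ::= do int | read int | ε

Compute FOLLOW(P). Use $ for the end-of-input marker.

FIRST(D): from D::=ε we get {ε}; from D::=int P do id we get {int}. So FIRST(D) = {ε, int}.
FIRST(P): from P::=do int we get {do}; from P::=read int we get {read}; from P::=ε we get {ε}. So FIRST(P) = {ε, do, read}.
FIRST(S): from S::=D we get {ε, int}; from S::=P S do we get {do, int, read}; from S::=int we get {int}; from S::=ε we get {ε}. So FIRST(S) = {ε, do, int, read}.
FOLLOW(S) includes $ since S is the start symbol.
FOLLOW(S): in S::=P S do, S is followed by do with FIRST {do}. Thus FOLLOW(S) = {$, do}.
FOLLOW(D): in S::=D, the suffix after D is empty, so FOLLOW(D) ⊇ FOLLOW(S) = {$, do}. Thus FOLLOW(D) = {$, do}.
FOLLOW(P): in S::=P S do, P is followed by S do with FIRST {do, int, read}; in D::=int P do id, P is followed by do id with FIRST {do}. Thus FOLLOW(P) = {do, int, read}.

{do, int, read}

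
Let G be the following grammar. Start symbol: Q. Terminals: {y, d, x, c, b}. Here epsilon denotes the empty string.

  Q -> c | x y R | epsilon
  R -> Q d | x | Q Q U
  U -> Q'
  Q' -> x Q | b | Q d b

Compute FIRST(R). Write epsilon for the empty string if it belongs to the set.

{b, c, d, x}

FIRST(Q): from Q->c we get {c}; from Q->x y R we get {x}; from Q->epsilon we get {epsilon}. So FIRST(Q) = {epsilon, c, x}.
FIRST(Q'): from Q'->x Q we get {x}; from Q'->b we get {b}; from Q'->Q d b we get {c, d, x}. So FIRST(Q') = {b, c, d, x}.
FIRST(U): from U->Q' we get {b, c, d, x}. So FIRST(U) = {b, c, d, x}.
FIRST(R): from R->Q d we get {c, d, x}; from R->x we get {x}; from R->Q Q U we get {b, c, d, x}. So FIRST(R) = {b, c, d, x}.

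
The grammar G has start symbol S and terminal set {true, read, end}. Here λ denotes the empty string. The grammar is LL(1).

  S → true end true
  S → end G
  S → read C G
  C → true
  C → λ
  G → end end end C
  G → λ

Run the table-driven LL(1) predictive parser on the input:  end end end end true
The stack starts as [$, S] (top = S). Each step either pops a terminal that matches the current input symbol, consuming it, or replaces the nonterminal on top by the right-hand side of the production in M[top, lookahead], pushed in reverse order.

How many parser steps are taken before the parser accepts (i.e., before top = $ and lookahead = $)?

     Stack            Input                   Action
  1  $ S              end end end end true $  expand S → end G
  2  $ G end          end end end end true $  match end
  3  $ G              end end end true $      expand G → end end end C
  4  $ C end end end  end end end true $      match end
  5  $ C end end      end end true $          match end
  6  $ C end          end true $              match end
  7  $ C              true $                  expand C → true
  8  $ true           true $                  match true
Accept reached after 8 steps.

8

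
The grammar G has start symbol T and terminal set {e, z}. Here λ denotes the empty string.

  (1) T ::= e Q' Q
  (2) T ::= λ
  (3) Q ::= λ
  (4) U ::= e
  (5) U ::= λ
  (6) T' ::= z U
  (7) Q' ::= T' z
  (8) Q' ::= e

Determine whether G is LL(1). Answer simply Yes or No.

FIRST(T) = {λ, e}
FIRST(Q) = {λ}
FIRST(U) = {λ, e}
FIRST(T') = {z}
FIRST(Q') = {e, z}
FOLLOW(T) = {$}
FOLLOW(Q) = {$}
FOLLOW(U) = {z}
FOLLOW(T') = {z}
FOLLOW(Q') = {$}
Each cell of M receives at most one production.

Yes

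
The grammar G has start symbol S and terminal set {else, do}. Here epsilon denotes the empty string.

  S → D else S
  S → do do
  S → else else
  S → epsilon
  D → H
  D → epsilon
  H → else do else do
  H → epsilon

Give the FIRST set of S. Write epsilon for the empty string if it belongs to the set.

FIRST(H) = {epsilon, else}
FIRST(D) = {epsilon, else}  (via H)
FIRST(S) = {epsilon, do, else}  (via D else S)

{epsilon, do, else}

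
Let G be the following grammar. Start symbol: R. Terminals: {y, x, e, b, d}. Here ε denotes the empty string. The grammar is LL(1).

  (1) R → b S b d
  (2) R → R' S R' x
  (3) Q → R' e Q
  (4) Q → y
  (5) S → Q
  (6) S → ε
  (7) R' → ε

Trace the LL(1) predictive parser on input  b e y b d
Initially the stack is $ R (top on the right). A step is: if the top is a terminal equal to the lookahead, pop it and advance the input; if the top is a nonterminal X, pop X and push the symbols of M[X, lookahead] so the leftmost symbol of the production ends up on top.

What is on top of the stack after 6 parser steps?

     Stack         Input        Action
  1  $ R           b e y b d $  expand R → b S b d
  2  $ d b S b     b e y b d $  match b
  3  $ d b S       e y b d $    expand S → Q
  4  $ d b Q       e y b d $    expand Q → R' e Q
  5  $ d b Q e R'  e y b d $    expand R' → ε
  6  $ d b Q e     e y b d $    match e
Stack after step 6: $ d b Q (top = Q).

Q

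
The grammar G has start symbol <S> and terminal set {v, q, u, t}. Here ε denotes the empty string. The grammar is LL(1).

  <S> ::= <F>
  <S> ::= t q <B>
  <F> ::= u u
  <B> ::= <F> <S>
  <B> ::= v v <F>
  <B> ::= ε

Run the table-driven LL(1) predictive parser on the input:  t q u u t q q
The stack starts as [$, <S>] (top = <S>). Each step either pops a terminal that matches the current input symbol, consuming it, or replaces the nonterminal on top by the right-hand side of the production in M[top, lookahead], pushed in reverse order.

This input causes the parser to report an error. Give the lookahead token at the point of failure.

      Stack      Input            Action
   1  $ <S>      t q u u t q q $  expand <S> ::= t q <B>
   2  $ <B> q t  t q u u t q q $  match t
   3  $ <B> q    q u u t q q $    match q
   4  $ <B>      u u t q q $      expand <B> ::= <F> <S>
   5  $ <S> <F>  u u t q q $      expand <F> ::= u u
   6  $ <S> u u  u u t q q $      match u
   7  $ <S> u    u t q q $        match u
   8  $ <S>      t q q $          expand <S> ::= t q <B>
   9  $ <B> q t  t q q $          match t
  10  $ <B> q    q q $            match q
  11  $ <B>      q $              error: M[<B>, q] is empty

q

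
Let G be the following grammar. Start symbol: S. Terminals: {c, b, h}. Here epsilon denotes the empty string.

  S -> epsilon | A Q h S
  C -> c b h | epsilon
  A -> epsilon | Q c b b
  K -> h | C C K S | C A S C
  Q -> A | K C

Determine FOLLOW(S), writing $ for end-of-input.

{$, c, h}

FIRST(C): from C->c b h we get {c}; from C->epsilon we get {epsilon}. So FIRST(C) = {epsilon, c}.
FIRST(S): from S->epsilon we get {epsilon}; from S->A Q h S we get {c, h}. So FIRST(S) = {epsilon, c, h}.
FIRST(A): from A->epsilon we get {epsilon}; from A->Q c b b we get {c, h}. So FIRST(A) = {epsilon, c, h}.
FIRST(K): from K->h we get {h}; from K->C C K S we get {epsilon, c, h}; from K->C A S C we get {epsilon, c, h}. So FIRST(K) = {epsilon, c, h}.
FIRST(Q): from Q->A we get {epsilon, c, h}; from Q->K C we get {epsilon, c, h}. So FIRST(Q) = {epsilon, c, h}.
FOLLOW(S) includes $ since S is the start symbol.
FOLLOW(Q): in S->A Q h S, Q is followed by h S with FIRST {h}; in A->Q c b b, Q is followed by c b b with FIRST {c}. Thus FOLLOW(Q) = {c, h}.
FOLLOW(K): in K->C C K S, K is followed by S with FIRST {epsilon, c, h}; in K->C C K S, the suffix after K is nullable (adds nothing new); in Q->K C, K is followed by C with FIRST {epsilon, c}; in Q->K C, the suffix after K is nullable, so FOLLOW(K) ⊇ FOLLOW(Q) = {c, h}. Thus FOLLOW(K) = {c, h}.
FOLLOW(S): in S->A Q h S, the suffix after S is empty (adds nothing new); in K->C C K S, the suffix after S is empty, so FOLLOW(S) ⊇ FOLLOW(K) = {c, h}; in K->C A S C, S is followed by C with FIRST {epsilon, c}; in K->C A S C, the suffix after S is nullable, so FOLLOW(S) ⊇ FOLLOW(K) = {c, h}. Thus FOLLOW(S) = {$, c, h}.
FOLLOW(C): in K->C C K S (occurrence 1), C is followed by C K S with FIRST {epsilon, c, h}; in K->C C K S (occurrence 1), the suffix after C is nullable, so FOLLOW(C) ⊇ FOLLOW(K) = {c, h}; in K->C C K S (occurrence 2), C is followed by K S with FIRST {epsilon, c, h}; in K->C C K S (occurrence 2), the suffix after C is nullable, so FOLLOW(C) ⊇ FOLLOW(K) = {c, h}; in K->C A S C (occurrence 1), C is followed by A S C with FIRST {epsilon, c, h}; in K->C A S C (occurrence 1), the suffix after C is nullable, so FOLLOW(C) ⊇ FOLLOW(K) = {c, h}; in K->C A S C (occurrence 2), the suffix after C is empty, so FOLLOW(C) ⊇ FOLLOW(K) = {c, h}; in Q->K C, the suffix after C is empty, so FOLLOW(C) ⊇ FOLLOW(Q) = {c, h}. Thus FOLLOW(C) = {c, h}.
FOLLOW(A): in S->A Q h S, A is followed by Q h S with FIRST {c, h}; in K->C A S C, A is followed by S C with FIRST {epsilon, c, h}; in K->C A S C, the suffix after A is nullable, so FOLLOW(A) ⊇ FOLLOW(K) = {c, h}; in Q->A, the suffix after A is empty, so FOLLOW(A) ⊇ FOLLOW(Q) = {c, h}. Thus FOLLOW(A) = {c, h}.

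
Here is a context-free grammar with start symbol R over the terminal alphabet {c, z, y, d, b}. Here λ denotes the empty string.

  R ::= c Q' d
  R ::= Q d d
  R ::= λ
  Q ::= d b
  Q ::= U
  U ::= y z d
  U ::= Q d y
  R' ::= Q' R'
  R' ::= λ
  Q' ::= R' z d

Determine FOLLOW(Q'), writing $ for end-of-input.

FIRST(R): from R::=c Q' d we get {c}; from R::=Q d d we get {d, y}; from R::=λ we get {λ}. So FIRST(R) = {λ, c, d, y}.
FIRST(Q): from Q::=d b we get {d}; from Q::=U we get {d, y}. So FIRST(Q) = {d, y}.
FIRST(U): from U::=y z d we get {y}; from U::=Q d y we get {d, y}. So FIRST(U) = {d, y}.
FIRST(R'): from R'::=Q' R' we get {z}; from R'::=λ we get {λ}. So FIRST(R') = {λ, z}.
FIRST(Q'): from Q'::=R' z d we get {z}. So FIRST(Q') = {z}.
FOLLOW(R) includes $ since R is the start symbol.
FOLLOW(R): R appears on no right-hand side. Thus FOLLOW(R) = {$}.
FOLLOW(Q): in R::=Q d d, Q is followed by d d with FIRST {d}; in U::=Q d y, Q is followed by d y with FIRST {d}. Thus FOLLOW(Q) = {d}.
FOLLOW(U): in Q::=U, the suffix after U is empty, so FOLLOW(U) ⊇ FOLLOW(Q) = {d}. Thus FOLLOW(U) = {d}.
FOLLOW(R'): in R'::=Q' R', the suffix after R' is empty (adds nothing new); in Q'::=R' z d, R' is followed by z d with FIRST {z}. Thus FOLLOW(R') = {z}.
FOLLOW(Q'): in R::=c Q' d, Q' is followed by d with FIRST {d}; in R'::=Q' R', Q' is followed by R' with FIRST {λ, z}; in R'::=Q' R', the suffix after Q' is nullable, so FOLLOW(Q') ⊇ FOLLOW(R') = {z}. Thus FOLLOW(Q') = {d, z}.

{d, z}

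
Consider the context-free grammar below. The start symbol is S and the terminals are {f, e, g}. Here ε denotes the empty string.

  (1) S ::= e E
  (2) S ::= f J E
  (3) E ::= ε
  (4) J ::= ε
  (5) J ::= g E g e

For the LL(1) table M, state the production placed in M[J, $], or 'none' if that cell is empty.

FIRST(S) = {e, f}
FIRST(E) = {ε}
FIRST(J) = {ε, g}
FOLLOW(S) includes $ since S is the start symbol.
FOLLOW(S): S appears on no right-hand side. Thus FOLLOW(S) = {$}.
FOLLOW(J): in S::=f J E, J is followed by E with FIRST {ε}; in S::=f J E, the suffix after J is nullable, so FOLLOW(J) ⊇ FOLLOW(S) = {$}. Thus FOLLOW(J) = {$}.
For J ::= ε: FIRST(ε) = {ε}, so it goes in M[J, t] for t ∈ {}; since ε ∈ FIRST, also for every t ∈ FOLLOW(J) = {$}.
For J ::= g E g e: FIRST(g E g e) = {g}, so it goes in M[J, t] for t ∈ {g}.

J ::= ε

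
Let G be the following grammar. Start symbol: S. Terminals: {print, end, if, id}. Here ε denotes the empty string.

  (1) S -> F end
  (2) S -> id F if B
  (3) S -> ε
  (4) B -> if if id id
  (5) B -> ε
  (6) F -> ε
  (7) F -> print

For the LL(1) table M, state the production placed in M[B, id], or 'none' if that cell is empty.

none

FIRST(B) = {ε, if}
FIRST(F) = {ε, print}
FIRST(S) = {ε, end, id, print}  (via F end)
FOLLOW(S) includes $ since S is the start symbol.
FOLLOW(S): S appears on no right-hand side. Thus FOLLOW(S) = {$}.
FOLLOW(B): in S->id F if B, the suffix after B is empty, so FOLLOW(B) ⊇ FOLLOW(S) = {$}. Thus FOLLOW(B) = {$}.
For B -> if if id id: FIRST(if if id id) = {if}, so it goes in M[B, t] for t ∈ {if}.
For B -> ε: FIRST(ε) = {ε}, so it goes in M[B, t] for t ∈ {}; since ε ∈ FIRST, also for every t ∈ FOLLOW(B) = {$}.
None of these place a production in M[B, id].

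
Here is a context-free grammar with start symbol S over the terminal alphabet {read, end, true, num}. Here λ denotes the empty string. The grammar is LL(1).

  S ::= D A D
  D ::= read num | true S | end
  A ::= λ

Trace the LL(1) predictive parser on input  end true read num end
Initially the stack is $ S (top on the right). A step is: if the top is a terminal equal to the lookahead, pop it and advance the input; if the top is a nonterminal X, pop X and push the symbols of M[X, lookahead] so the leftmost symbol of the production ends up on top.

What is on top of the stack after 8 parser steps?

     Stack      Input                    Action
  1  $ S        end true read num end $  expand S ::= D A D
  2  $ D A D    end true read num end $  expand D ::= end
  3  $ D A end  end true read num end $  match end
  4  $ D A      true read num end $      expand A ::= λ
  5  $ D        true read num end $      expand D ::= true S
  6  $ S true   true read num end $      match true
  7  $ S        read num end $           expand S ::= D A D
  8  $ D A D    read num end $           expand D ::= read num
Stack after step 8: $ D A num read (top = read).

read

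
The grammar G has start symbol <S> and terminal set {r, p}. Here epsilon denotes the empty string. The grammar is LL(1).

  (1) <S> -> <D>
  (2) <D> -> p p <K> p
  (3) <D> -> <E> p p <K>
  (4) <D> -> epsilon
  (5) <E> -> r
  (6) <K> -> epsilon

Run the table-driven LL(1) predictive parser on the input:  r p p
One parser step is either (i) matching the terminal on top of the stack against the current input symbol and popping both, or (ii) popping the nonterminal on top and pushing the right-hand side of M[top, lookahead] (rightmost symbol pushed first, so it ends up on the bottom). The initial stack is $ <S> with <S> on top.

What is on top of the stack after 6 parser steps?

     Stack          Input    Action
  1  $ <S>          r p p $  expand <S> -> <D>
  2  $ <D>          r p p $  expand <D> -> <E> p p <K>
  3  $ <K> p p <E>  r p p $  expand <E> -> r
  4  $ <K> p p r    r p p $  match r
  5  $ <K> p p      p p $    match p
  6  $ <K> p        p $      match p
Stack after step 6: $ <K> (top = <K>).

<K>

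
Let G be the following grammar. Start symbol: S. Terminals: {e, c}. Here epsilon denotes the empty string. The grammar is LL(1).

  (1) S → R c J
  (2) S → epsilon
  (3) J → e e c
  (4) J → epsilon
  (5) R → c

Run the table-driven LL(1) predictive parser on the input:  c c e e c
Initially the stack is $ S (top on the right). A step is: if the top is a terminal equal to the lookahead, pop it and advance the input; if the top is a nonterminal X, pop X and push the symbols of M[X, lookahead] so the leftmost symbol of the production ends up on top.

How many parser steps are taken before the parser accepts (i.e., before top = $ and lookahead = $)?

8

step 1: stack=$ S  input=c c e e c $  — expand S → R c J
step 2: stack=$ J c R  input=c c e e c $  — expand R → c
step 3: stack=$ J c c  input=c c e e c $  — match c
step 4: stack=$ J c  input=c e e c $  — match c
step 5: stack=$ J  input=e e c $  — expand J → e e c
step 6: stack=$ c e e  input=e e c $  — match e
step 7: stack=$ c e  input=e c $  — match e
step 8: stack=$ c  input=c $  — match c
Accept reached after 8 steps.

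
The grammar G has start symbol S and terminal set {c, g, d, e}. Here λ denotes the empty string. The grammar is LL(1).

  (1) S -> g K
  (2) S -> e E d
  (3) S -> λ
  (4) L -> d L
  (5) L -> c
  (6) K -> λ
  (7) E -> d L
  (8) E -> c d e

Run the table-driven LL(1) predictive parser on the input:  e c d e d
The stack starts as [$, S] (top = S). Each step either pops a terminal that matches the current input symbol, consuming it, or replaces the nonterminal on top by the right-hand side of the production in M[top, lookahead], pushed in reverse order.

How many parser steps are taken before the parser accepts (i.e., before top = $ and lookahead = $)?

7

     Stack      Input        Action
  1  $ S        e c d e d $  expand S -> e E d
  2  $ d E e    e c d e d $  match e
  3  $ d E      c d e d $    expand E -> c d e
  4  $ d e d c  c d e d $    match c
  5  $ d e d    d e d $      match d
  6  $ d e      e d $        match e
  7  $ d        d $          match d
Accept reached after 7 steps.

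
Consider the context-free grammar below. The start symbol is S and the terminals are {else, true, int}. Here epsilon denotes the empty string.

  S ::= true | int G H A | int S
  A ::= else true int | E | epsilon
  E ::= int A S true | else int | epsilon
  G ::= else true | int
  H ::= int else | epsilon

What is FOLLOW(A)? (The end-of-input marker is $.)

FIRST(S): from S::=true we get {true}; from S::=int G H A we get {int}; from S::=int S we get {int}. So FIRST(S) = {int, true}.
FIRST(E): from E::=int A S true we get {int}; from E::=else int we get {else}; from E::=epsilon we get {epsilon}. So FIRST(E) = {epsilon, else, int}.
FIRST(G): from G::=else true we get {else}; from G::=int we get {int}. So FIRST(G) = {else, int}.
FIRST(H): from H::=int else we get {int}; from H::=epsilon we get {epsilon}. So FIRST(H) = {epsilon, int}.
FIRST(A): from A::=else true int we get {else}; from A::=E we get {epsilon, else, int}; from A::=epsilon we get {epsilon}. So FIRST(A) = {epsilon, else, int}.
FOLLOW(S) includes $ since S is the start symbol.
FOLLOW(S): in S::=int S, the suffix after S is empty (adds nothing new); in E::=int A S true, S is followed by true with FIRST {true}. Thus FOLLOW(S) = {$, true}.
FOLLOW(A): in S::=int G H A, the suffix after A is empty, so FOLLOW(A) ⊇ FOLLOW(S) = {$, true}; in E::=int A S true, A is followed by S true with FIRST {int, true}. Thus FOLLOW(A) = {$, int, true}.
FOLLOW(E): in A::=E, the suffix after E is empty, so FOLLOW(E) ⊇ FOLLOW(A) = {$, int, true}. Thus FOLLOW(E) = {$, int, true}.
FOLLOW(G): in S::=int G H A, G is followed by H A with FIRST {epsilon, else, int}; in S::=int G H A, the suffix after G is nullable, so FOLLOW(G) ⊇ FOLLOW(S) = {$, true}. Thus FOLLOW(G) = {$, else, int, true}.
FOLLOW(H): in S::=int G H A, H is followed by A with FIRST {epsilon, else, int}; in S::=int G H A, the suffix after H is nullable, so FOLLOW(H) ⊇ FOLLOW(S) = {$, true}. Thus FOLLOW(H) = {$, else, int, true}.

{$, int, true}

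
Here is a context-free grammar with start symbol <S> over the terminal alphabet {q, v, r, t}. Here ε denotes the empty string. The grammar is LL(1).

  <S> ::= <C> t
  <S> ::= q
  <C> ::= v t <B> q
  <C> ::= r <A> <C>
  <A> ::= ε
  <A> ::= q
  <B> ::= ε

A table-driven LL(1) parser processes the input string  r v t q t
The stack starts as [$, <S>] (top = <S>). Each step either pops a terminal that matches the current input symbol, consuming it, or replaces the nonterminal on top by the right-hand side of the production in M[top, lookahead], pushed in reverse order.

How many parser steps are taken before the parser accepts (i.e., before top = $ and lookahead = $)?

10

step 1: stack=$ <S>  input=r v t q t $  — expand <S> ::= <C> t
step 2: stack=$ t <C>  input=r v t q t $  — expand <C> ::= r <A> <C>
step 3: stack=$ t <C> <A> r  input=r v t q t $  — match r
step 4: stack=$ t <C> <A>  input=v t q t $  — expand <A> ::= ε
step 5: stack=$ t <C>  input=v t q t $  — expand <C> ::= v t <B> q
step 6: stack=$ t q <B> t v  input=v t q t $  — match v
step 7: stack=$ t q <B> t  input=t q t $  — match t
step 8: stack=$ t q <B>  input=q t $  — expand <B> ::= ε
step 9: stack=$ t q  input=q t $  — match q
step 10: stack=$ t  input=t $  — match t
Accept reached after 10 steps.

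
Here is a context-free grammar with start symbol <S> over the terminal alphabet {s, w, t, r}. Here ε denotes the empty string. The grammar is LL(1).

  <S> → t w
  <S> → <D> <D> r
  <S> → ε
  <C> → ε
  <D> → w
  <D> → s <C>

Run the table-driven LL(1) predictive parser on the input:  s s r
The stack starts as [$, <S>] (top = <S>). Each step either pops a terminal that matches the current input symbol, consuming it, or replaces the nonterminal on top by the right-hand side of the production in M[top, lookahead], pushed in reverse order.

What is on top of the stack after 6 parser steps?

     Stack          Input    Action
  1  $ <S>          s s r $  expand <S> → <D> <D> r
  2  $ r <D> <D>    s s r $  expand <D> → s <C>
  3  $ r <D> <C> s  s s r $  match s
  4  $ r <D> <C>    s r $    expand <C> → ε
  5  $ r <D>        s r $    expand <D> → s <C>
  6  $ r <C> s      s r $    match s
Stack after step 6: $ r <C> (top = <C>).

<C>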